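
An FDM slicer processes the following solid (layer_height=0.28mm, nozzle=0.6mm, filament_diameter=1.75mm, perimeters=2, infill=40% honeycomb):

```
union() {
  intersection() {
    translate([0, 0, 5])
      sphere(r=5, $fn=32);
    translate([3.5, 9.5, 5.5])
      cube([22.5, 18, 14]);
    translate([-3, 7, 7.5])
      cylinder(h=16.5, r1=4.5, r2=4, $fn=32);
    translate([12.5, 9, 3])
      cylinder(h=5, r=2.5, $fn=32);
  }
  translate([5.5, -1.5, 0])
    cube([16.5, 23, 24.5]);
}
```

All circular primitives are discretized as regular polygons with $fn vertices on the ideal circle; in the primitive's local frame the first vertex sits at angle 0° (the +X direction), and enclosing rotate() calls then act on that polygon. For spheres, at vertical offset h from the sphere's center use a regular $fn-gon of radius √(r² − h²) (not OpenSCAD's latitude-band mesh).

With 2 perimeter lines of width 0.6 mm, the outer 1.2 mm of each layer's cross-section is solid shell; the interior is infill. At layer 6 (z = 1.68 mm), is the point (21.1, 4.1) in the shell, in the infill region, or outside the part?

shell

At z = 1.68 mm: the r=5 sphere slices to a regular 32-gon of circumradius 3.739 (√(r²−h²) with h=3.32 from center); the cube at (3.5, 9.5) is absent (z outside [5.5, 19.5]); the cone at (-3, 7) does not reach this height (z outside [7.5, 24]); the cylinder at (12.5, 9) does not reach this height (z outside [3, 8]); Taking the intersection: at least one operand is absent at this height, so nothing remains; the 16.5×23 cube at (5.5, -1.5) contributes its full rectangle; Combining (union): only the 16.5×23 cube at (5.5, -1.5) is present, so the union is just that shape — 1 connected region. Overall, the cross-section is a single solid region. The nearest boundary edge runs (22.00, -1.50)→(22.00, 21.50); distance from the point to it = 0.90 mm. The point is inside the cross-section, 0.90 mm from the nearest boundary — within the 1.2 mm shell band (2 × 0.6).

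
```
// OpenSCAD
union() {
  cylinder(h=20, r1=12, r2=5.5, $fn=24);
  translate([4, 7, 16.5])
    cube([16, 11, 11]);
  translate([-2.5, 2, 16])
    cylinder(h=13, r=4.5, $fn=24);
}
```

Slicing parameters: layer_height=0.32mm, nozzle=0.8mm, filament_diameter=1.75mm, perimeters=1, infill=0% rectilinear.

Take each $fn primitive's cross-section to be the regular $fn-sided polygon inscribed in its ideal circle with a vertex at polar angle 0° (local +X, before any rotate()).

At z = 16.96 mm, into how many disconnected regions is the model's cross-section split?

2

At z = 16.96 mm: the cone (r1=12→r2=5.5) has section circumradius 6.488 here — a regular 24-gon; the 16×11 cube at (4, 7) contributes its full rectangle; the r=4.5 cylinder at (-2.5, 2) contributes a regular 24-gon of circumradius 4.5; Taking the union: the regions partially overlap (shared area 55.19 mm²), so overlapping operands fuse into one piece — 2 connected regions. The result has 2 disconnected regions.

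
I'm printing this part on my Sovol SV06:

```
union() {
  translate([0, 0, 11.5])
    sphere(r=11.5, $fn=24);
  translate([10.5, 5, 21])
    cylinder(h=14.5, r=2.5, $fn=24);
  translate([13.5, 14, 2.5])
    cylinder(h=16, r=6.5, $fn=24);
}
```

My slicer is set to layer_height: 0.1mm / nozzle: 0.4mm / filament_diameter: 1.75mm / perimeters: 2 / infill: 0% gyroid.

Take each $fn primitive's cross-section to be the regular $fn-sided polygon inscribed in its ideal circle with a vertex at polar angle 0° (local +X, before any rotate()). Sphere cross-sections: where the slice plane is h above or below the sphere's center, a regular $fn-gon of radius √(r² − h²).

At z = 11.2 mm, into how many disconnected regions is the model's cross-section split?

At z = 11.2 mm: the r=11.5 sphere contributes a regular 24-gon of circumradius √(11.5²−0.3²) = 11.496; the cylinder at (10.5, 5) is absent (z outside [21, 35.5]); the r=6.5 cylinder at (13.5, 14) contributes a regular 24-gon of circumradius 6.5; Merging all regions: the 2 present regions are separate (no shared area or edge), so areas and boundary lengths simply add and each stays a separate island — 2 connected regions. The result has 2 disconnected regions.

2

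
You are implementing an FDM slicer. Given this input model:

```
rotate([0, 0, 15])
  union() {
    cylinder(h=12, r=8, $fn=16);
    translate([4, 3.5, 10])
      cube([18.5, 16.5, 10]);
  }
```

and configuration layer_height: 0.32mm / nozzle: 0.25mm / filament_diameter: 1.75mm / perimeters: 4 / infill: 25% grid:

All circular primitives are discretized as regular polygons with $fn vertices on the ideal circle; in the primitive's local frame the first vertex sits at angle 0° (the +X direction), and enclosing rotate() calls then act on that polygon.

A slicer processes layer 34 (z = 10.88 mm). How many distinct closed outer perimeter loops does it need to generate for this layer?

At z = 10.88 mm: the r=8 cylinder gives a regular 16-gon of circumradius 8 (constant along its height); the 18.5×16.5 cube at (4, 3.5) contributes its full rectangle; Taking the union: the regions partially overlap (shared area 6.04 mm²), so overlapping operands fuse into one piece — 1 connected region; (whole slice rotated 15° about Z — lengths, areas and connectivity unchanged). The result has 1 disconnected region.

1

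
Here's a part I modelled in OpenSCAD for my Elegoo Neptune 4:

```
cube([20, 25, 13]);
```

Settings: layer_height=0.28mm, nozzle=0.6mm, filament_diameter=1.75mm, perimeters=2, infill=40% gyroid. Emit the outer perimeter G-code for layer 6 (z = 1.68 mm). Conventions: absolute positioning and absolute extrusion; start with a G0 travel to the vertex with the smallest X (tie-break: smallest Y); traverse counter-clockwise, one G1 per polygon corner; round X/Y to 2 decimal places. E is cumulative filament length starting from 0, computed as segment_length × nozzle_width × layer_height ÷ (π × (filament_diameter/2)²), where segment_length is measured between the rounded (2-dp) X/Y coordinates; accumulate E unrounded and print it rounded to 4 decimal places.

G0 X0.00 Y0.00 Z1.68
G1 X20.00 Y0.00 E1.3969
G1 X20.00 Y25.00 E3.1431
G1 X0.00 Y25.00 E4.5400
G1 X0.00 Y0.00 E6.2862

At z = 1.68 mm: the cube is present — its section is the full 20×25 rectangle. The outline is a single polygon with 4 vertices. Extrusion per mm of travel: 0.6 × 0.28 / (π × 0.875²) = 0.069846. Accumulating E over each segment gives final E = 6.2862.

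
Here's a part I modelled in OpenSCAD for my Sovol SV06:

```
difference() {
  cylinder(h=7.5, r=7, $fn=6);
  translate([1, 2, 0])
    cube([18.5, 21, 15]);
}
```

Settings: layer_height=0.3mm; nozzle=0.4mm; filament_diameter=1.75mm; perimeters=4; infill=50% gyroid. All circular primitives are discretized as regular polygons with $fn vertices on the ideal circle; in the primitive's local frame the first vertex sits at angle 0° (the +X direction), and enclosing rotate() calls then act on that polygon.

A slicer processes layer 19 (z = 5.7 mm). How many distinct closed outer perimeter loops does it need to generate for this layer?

1

At z = 5.7 mm: the r=7 cylinder contributes a regular 6-gon of circumradius 7; the cube at (1, 2) (footprint 18.5×21) is included at this height; After the difference (first − rest): starting from the r=7 cylinder, the 18.5×21 cube at (1, 2) partially overlaps it — only the 14.92 mm² overlap (of its 388.50 mm²) is removed, clipping the outline — 1 connected region. The result has 1 disconnected region.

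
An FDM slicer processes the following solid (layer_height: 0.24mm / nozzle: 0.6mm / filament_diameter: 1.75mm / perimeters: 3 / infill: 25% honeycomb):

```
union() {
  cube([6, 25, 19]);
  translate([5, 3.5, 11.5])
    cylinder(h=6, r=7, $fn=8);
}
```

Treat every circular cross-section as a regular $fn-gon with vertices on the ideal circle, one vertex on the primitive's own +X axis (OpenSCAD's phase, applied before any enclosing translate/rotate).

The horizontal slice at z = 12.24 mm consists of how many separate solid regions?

At z = 12.24 mm: the cube is present — its section is the full 6×25 rectangle; the r=7 cylinder at (5, 3.5) gives a regular 8-gon of circumradius 7 (constant along its height); Taking the union: the regions partially overlap (shared area 57.61 mm²), so overlapping operands fuse into one piece — 1 connected region. The result has 1 disconnected region.

1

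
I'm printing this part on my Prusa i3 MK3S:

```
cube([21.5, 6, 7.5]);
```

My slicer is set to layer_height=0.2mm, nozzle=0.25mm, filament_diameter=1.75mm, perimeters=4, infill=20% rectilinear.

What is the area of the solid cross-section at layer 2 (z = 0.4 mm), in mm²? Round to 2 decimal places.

129.00 mm²

At z = 0.4 mm: the 21.5×6 cube contributes its full rectangle (area 129.00 mm²). Overall, the cross-section is a single solid region. Net area = 129.00 mm².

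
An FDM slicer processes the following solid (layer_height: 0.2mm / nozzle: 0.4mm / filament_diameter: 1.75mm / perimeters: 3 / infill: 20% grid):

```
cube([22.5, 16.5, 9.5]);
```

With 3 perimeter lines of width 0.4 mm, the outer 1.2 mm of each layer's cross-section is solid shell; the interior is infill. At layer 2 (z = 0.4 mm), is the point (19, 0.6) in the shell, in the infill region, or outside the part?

shell

At z = 0.4 mm: the cube (footprint 22.5×16.5) is included at this height. Overall, the cross-section is a single solid region. The nearest boundary edge runs (0.00, 0.00)→(22.50, 0.00); distance from the point to it = 0.60 mm. The point is inside the cross-section, 0.60 mm from the nearest boundary — within the 1.2 mm shell band (3 × 0.4).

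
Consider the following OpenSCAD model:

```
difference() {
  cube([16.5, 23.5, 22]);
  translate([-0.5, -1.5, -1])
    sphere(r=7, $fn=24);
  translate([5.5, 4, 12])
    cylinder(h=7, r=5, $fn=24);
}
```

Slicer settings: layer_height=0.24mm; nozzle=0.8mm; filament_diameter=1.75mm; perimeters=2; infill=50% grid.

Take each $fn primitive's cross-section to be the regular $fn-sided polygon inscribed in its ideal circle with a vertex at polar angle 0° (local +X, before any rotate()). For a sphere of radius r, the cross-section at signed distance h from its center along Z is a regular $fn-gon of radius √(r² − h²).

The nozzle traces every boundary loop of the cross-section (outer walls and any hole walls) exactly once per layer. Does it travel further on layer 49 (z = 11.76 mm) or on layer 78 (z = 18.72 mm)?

layer 78 (z = 18.72 mm)

Layer 49 (z = 11.76): the cube is present — its section is the full 16.5×23.5 rectangle (perimeter 80.00 mm); the sphere at (-0.5, -1.5) is not intersected at this z (|z−center|=12.760 > r=7); the cylinder at (5.5, 4) does not reach this height (z outside [12, 19]); Subtracting the remaining from the first: none of the subtracted shapes is present at this height, so the 16.5×23.5 cube is unchanged — boundary = 80.00 mm. So its perimeter = 80.00 mm. Layer 78 (z = 18.72): the cube is present — its section is the full 16.5×23.5 rectangle (perimeter 80.00 mm); the sphere at (-0.5, -1.5) does not reach this height (|z−center|=19.720 > r=7); the r=5 cylinder at (5.5, 4) contributes a regular 24-gon of circumradius 5 (perimeter = 2·24·5.000·sin(180°/24) = 31.33 mm); Subtracting the remaining from the first: starting from the 16.5×23.5 cube, the r=5 cylinder at (5.5, 4) partially overlaps it — only the 73.74 mm² overlap (of its 77.65 mm²) is removed, clipping the outline — boundary = 99.16 mm. So its perimeter = 99.16 mm. Layer 78 is larger (99.16 vs 80.00 mm).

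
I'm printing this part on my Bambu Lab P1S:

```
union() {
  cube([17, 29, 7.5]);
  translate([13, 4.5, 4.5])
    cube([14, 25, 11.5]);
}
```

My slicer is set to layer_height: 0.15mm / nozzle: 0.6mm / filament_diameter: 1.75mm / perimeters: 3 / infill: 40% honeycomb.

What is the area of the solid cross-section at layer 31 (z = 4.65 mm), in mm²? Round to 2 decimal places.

745.00 mm²

At z = 4.65 mm: the cube (footprint 17×29) is included at this height (area 493.00 mm²); the 14×25 cube at (13, 4.5) contributes its full rectangle (area 350.00 mm²); Combining (union): the regions partially overlap — summed areas 843.00 mm² minus the doubly-counted overlap 98.00 mm² gives 745.00 mm² — area = 745.00 mm². Overall, the cross-section is a single solid region. Net area = 745.00 mm².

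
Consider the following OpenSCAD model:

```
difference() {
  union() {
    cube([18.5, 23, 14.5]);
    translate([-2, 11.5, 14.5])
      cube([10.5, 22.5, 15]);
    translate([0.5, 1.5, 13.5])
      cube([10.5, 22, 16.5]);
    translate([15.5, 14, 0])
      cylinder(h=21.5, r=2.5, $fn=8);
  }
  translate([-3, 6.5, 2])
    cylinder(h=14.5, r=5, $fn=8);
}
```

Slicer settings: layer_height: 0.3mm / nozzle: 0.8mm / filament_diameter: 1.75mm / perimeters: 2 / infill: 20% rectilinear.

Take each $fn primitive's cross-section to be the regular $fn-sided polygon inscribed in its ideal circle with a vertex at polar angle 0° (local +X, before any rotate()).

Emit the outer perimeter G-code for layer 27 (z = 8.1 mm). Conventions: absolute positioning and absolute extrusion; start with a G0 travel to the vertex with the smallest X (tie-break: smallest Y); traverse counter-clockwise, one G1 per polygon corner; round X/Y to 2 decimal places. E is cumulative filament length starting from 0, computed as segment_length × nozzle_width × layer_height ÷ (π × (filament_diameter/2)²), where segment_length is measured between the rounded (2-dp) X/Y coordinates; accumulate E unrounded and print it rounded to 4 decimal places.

G0 X0.00 Y0.00 Z8.10
G1 X18.50 Y0.00 E1.8459
G1 X18.50 Y23.00 E4.1409
G1 X0.00 Y23.00 E5.9868
G1 X0.00 Y10.26 E7.2580
G1 X0.54 Y10.04 E7.3162
G1 X2.00 Y6.50 E7.6983
G1 X0.54 Y2.96 E8.0804
G1 X0.00 Y2.74 E8.1386
G1 X0.00 Y0.00 E8.4120

At z = 8.1 mm: the cube (footprint 18.5×23) is included at this height; the cube at (-2, 11.5) is not intersected at this z (z outside [14.5, 29.5]); the cube at (0.5, 1.5) does not reach this height (z outside [13.5, 30]); the cylinder at (15.5, 14): section is a regular 8-gon, circumradius r=2.5; Taking the union: the r=2.5 cylinder at (15.5, 14) lies entirely inside the 18.5×23 cube, so the union is just the 18.5×23 cube — 1 connected region; the r=5 cylinder at (-3, 6.5) gives a regular 8-gon of circumradius 5 (constant along its height); After the difference (first − rest): starting from the result so far, the r=5 cylinder at (-3, 6.5) partially overlaps it — only the 9.08 mm² overlap (of its 70.71 mm²) is removed, clipping the outline — 1 connected region. The outline is a single polygon with 9 vertices. Extrusion per mm of travel: 0.8 × 0.3 / (π × 0.875²) = 0.099780. Accumulating E over each segment gives final E = 8.4120.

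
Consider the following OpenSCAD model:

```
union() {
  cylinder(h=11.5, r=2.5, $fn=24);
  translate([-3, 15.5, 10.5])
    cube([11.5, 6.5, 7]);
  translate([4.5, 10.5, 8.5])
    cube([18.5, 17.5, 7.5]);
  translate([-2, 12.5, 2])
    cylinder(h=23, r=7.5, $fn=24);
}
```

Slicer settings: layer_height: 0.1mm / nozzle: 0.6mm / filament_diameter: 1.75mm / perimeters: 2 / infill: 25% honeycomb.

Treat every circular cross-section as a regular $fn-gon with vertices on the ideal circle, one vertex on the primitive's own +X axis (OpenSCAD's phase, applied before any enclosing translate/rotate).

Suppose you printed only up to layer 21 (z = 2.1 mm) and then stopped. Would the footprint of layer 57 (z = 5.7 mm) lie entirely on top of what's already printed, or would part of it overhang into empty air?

Compare the two slices. At z = 2.1: the cylinder: section is a regular 24-gon, circumradius r=2.5 (area = (24/2)·2.500²·sin(360°/24) = 19.41 mm²); the cube at (-3, 15.5) does not reach this height (z outside [10.5, 17.5]); the cube at (4.5, 10.5) does not reach this height (z outside [8.5, 16]); the r=7.5 cylinder at (-2, 12.5) gives a regular 24-gon of circumradius 7.5 (constant along its height) (area = (24/2)·7.500²·sin(360°/24) = 174.70 mm²); Taking the union: the 2 present regions are separate (no shared area or edge), so areas and boundary lengths simply add and each stays a separate island — area = 194.11 mm². At z = 5.7: the r=2.5 cylinder gives a regular 24-gon of circumradius 2.5 (constant along its height) (area = (24/2)·2.500²·sin(360°/24) = 19.41 mm²); the cube at (-3, 15.5) is not intersected at this z (z outside [10.5, 17.5]); the cube at (4.5, 10.5) is not intersected at this z (z outside [8.5, 16]); the r=7.5 cylinder at (-2, 12.5) gives a regular 24-gon of circumradius 7.5 (constant along its height) (area = (24/2)·7.500²·sin(360°/24) = 174.70 mm²); Merging all regions: the 2 present regions are separate (no shared area or edge), so areas and boundary lengths simply add and each stays a separate island — area = 194.11 mm². Checking containment: the cross-section at z = 5.7 is a subset of the cross-section at z = 2.1.

entirely on top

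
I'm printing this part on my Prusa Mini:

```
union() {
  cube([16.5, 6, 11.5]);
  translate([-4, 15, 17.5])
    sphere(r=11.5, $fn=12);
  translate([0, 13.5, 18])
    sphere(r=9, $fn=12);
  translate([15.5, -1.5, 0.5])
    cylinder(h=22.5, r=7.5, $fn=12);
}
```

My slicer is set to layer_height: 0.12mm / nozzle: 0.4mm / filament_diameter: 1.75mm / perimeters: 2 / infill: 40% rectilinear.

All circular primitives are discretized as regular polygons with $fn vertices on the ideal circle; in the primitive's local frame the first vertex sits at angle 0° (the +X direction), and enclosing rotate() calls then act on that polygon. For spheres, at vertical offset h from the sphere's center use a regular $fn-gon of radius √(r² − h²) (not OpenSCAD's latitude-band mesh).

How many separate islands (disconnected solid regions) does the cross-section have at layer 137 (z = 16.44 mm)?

At z = 16.44 mm: the cube does not reach this height (z outside [0, 11.5]); the sphere at (-4, 15): section is a regular 12-gon, circumradius = √(r²−h²) = √(11.5²−1.06²) = 11.451; the r=9 sphere at (0, 13.5) slices to a regular 12-gon of circumradius 8.864 (√(r²−h²) with h=1.56 from center); the r=7.5 cylinder at (15.5, -1.5) gives a regular 12-gon of circumradius 7.5 (constant along its height); Taking the union: the regions partially overlap (shared area 214.78 mm²), so overlapping operands fuse into one piece — 2 connected regions. Overall, the cross-section has 2 separate islands. Island count = 2.

2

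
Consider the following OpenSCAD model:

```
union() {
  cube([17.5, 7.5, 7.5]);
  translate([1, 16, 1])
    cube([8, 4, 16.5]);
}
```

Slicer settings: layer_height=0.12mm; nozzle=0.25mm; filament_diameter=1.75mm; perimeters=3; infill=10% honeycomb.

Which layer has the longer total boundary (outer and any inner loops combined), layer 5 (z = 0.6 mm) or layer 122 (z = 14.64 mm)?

Layer 5 (z = 0.6): the cube (footprint 17.5×7.5) is included at this height (perimeter 50.00 mm); the cube at (1, 16) is not intersected at this z (z outside [1, 17.5]); Merging all regions: only the 17.5×7.5 cube is present, so the union is just that shape — boundary = 50.00 mm. So its perimeter = 50.00 mm. Layer 122 (z = 14.64): the cube does not reach this height (z outside [0, 7.5]); the 8×4 cube at (1, 16) contributes its full rectangle (perimeter 24.00 mm); Combining (union): only the 8×4 cube at (1, 16) is present, so the union is just that shape — boundary = 24.00 mm. So its perimeter = 24.00 mm. Layer 5 is larger (50.00 vs 24.00 mm).

layer 5 (z = 0.6 mm)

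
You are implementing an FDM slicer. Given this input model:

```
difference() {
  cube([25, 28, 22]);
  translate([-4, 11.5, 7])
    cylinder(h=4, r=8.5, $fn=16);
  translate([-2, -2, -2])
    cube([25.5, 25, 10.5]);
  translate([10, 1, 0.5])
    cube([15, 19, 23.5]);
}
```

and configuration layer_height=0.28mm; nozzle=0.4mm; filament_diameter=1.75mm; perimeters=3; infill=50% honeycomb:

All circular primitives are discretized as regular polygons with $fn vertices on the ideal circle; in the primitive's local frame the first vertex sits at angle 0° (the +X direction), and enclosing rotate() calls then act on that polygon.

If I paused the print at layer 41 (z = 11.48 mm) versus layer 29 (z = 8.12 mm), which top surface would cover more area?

layer 41 (z = 11.48 mm)

Layer 41 (z = 11.48): the cube (footprint 25×28) is included at this height (area 700.00 mm²); the cylinder at (-4, 11.5) is not intersected at this z (z outside [7, 11]); the cube at (-2, -2) does not reach this height (z outside [-2, 8.5]); the cube at (10, 1) is present — its section is the full 15×19 rectangle (area 285.00 mm²); Taking the first minus the rest: starting from the 25×28 cube (700.00 mm²), the 15×19 cube at (10, 1) lies inside it touching the edge (removes its full 285.00 mm²) — area = 415.00 mm². So its area = 415.00 mm². Layer 29 (z = 8.12): the cube is present — its section is the full 25×28 rectangle (area 700.00 mm²); the cylinder at (-4, 11.5): section is a regular 16-gon, circumradius r=8.5 (area = (16/2)·8.500²·sin(360°/16) = 221.19 mm²); the cube at (-2, -2) (footprint 25.5×25) is included at this height (area 637.50 mm²); the cube at (10, 1) (footprint 15×19) is included at this height (area 285.00 mm²); Taking the first minus the rest: starting from the 25×28 cube (700.00 mm²), the r=8.5 cylinder at (-4, 11.5) partially overlaps it — only the 46.04 mm² overlap (of its 221.19 mm²) is removed, clipping the outline; the 25.5×25 cube at (-2, -2) partially overlaps it — only the 494.46 mm² overlap (of its 637.50 mm²) is removed, clipping the outline; the 15×19 cube at (10, 1) partially overlaps it — only the 28.50 mm² overlap (of its 285.00 mm²) is removed, clipping the outline — area = 131.00 mm². So its area = 131.00 mm². Layer 41 is larger (415.00 vs 131.00 mm²).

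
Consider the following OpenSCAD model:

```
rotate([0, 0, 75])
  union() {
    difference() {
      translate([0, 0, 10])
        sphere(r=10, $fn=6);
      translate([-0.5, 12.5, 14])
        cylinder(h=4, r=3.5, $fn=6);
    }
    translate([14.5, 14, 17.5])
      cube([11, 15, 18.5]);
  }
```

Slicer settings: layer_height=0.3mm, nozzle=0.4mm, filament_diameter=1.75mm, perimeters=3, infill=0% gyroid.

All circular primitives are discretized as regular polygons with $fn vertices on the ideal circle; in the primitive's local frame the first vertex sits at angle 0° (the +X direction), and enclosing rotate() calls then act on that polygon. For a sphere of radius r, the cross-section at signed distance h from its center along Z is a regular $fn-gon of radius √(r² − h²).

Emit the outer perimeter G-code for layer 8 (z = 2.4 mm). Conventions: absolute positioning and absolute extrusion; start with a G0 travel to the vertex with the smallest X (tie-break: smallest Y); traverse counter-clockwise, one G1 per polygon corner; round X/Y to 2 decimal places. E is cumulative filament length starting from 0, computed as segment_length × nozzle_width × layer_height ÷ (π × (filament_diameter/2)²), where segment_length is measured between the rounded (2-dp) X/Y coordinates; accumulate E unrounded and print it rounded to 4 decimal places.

G0 X-6.28 Y-1.68 Z2.40
G1 X-1.68 Y-6.28 E0.3246
G1 X4.60 Y-4.60 E0.6489
G1 X6.28 Y1.68 E0.9732
G1 X1.68 Y6.28 E1.2978
G1 X-4.60 Y4.60 E1.6221
G1 X-6.28 Y-1.68 E1.9464

At z = 2.4 mm: the r=10 sphere contributes a regular 6-gon of circumradius √(10²−7.6²) = 6.499; the cylinder at (-0.5, 12.5) is not intersected at this z (z outside [14, 18]); After the difference (first − rest): none of the subtracted shapes is present at this height, so the r=10 sphere is unchanged — 1 connected region; the cube at (14.5, 14) does not reach this height (z outside [17.5, 36]); Merging all regions: only the result so far is present, so the union is just that shape — 1 connected region; (whole slice rotated 75° about Z — lengths, areas and connectivity unchanged). The outline is a single polygon with 6 vertices. Extrusion per mm of travel: 0.4 × 0.3 / (π × 0.875²) = 0.049890. Accumulating E over each segment gives final E = 1.9464.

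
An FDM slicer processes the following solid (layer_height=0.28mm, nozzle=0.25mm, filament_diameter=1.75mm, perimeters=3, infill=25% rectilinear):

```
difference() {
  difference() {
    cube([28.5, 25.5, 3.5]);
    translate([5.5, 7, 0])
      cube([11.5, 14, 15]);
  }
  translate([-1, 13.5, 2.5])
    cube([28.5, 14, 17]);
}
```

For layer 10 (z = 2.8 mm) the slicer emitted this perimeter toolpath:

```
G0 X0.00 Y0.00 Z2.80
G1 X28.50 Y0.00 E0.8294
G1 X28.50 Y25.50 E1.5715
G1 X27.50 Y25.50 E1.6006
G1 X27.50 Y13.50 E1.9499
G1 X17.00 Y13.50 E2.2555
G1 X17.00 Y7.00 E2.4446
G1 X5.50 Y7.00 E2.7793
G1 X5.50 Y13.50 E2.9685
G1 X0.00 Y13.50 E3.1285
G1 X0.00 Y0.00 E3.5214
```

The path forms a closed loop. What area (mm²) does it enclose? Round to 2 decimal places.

Apply the shoelace formula to the sequence of (X, Y) vertices; enclosed area = 322.00 mm².

322.00 mm²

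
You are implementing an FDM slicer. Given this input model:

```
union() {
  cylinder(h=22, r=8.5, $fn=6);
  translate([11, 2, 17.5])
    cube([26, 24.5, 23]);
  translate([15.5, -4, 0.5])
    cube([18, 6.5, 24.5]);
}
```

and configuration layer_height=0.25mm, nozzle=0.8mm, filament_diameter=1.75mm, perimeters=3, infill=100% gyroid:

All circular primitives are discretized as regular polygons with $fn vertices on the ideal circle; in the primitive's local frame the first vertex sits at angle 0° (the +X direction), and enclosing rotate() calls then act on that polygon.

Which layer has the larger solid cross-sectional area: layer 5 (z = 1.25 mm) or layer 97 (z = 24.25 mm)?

layer 97 (z = 24.25 mm)

Layer 5 (z = 1.25): the r=8.5 cylinder contributes a regular 6-gon of circumradius 8.5 (area = (6/2)·8.500²·sin(360°/6) = 187.71 mm²); the cube at (11, 2) is absent (z outside [17.5, 40.5]); the cube at (15.5, -4) (footprint 18×6.5) is included at this height (area 117.00 mm²); Combining (union): the 2 present regions are separate (no shared area or edge), so areas and boundary lengths simply add and each stays a separate island — area = 304.71 mm². So its area = 304.71 mm². Layer 97 (z = 24.25): the cylinder does not reach this height (z outside [0, 22]); the cube at (11, 2) is present — its section is the full 26×24.5 rectangle (area 637.00 mm²); the cube at (15.5, -4) (footprint 18×6.5) is included at this height (area 117.00 mm²); Merging all regions: the regions partially overlap — summed areas 754.00 mm² minus the doubly-counted overlap 9.00 mm² gives 745.00 mm² — area = 745.00 mm². So its area = 745.00 mm². Layer 97 is larger (745.00 vs 304.71 mm²).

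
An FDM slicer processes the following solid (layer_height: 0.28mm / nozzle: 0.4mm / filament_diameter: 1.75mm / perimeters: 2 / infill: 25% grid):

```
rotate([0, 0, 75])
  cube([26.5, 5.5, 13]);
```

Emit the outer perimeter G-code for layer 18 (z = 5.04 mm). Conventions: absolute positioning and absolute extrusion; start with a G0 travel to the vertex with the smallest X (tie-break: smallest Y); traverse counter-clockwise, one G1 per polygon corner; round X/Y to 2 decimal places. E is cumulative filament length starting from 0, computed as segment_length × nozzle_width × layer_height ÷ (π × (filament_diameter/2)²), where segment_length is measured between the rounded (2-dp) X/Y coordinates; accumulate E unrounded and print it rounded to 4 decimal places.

At z = 5.04 mm: the cube (footprint 26.5×5.5) is included at this height; (whole slice rotated 75° about Z — lengths, areas and connectivity unchanged). The outline is a single polygon with 4 vertices. Extrusion per mm of travel: 0.4 × 0.28 / (π × 0.875²) = 0.046564. Accumulating E over each segment gives final E = 2.9801.

G0 X-5.31 Y1.42 Z5.04
G1 X0.00 Y0.00 E0.2559
G1 X6.86 Y25.60 E1.4900
G1 X1.55 Y27.02 E1.7460
G1 X-5.31 Y1.42 E2.9801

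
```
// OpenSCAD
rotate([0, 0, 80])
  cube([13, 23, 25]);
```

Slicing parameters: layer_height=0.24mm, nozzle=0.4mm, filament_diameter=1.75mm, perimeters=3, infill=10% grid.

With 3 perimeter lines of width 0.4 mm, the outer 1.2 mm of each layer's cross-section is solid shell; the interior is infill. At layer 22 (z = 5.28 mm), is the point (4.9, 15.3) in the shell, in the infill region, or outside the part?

At z = 5.28 mm: the 13×23 cube contributes its full rectangle; (rotated 80° about Z; rotation is an isometry so areas/perimeters/island counts are preserved). Overall, the cross-section is a single solid region. Undo the 80° rotation: the query point maps to (15.918, -2.169) in the un-rotated model frame. The nearest boundary edge runs (0.00, 0.00)→(13.00, 0.00); distance from the point to it = 3.64 mm. The point is not inside any of the regions above, so it lies outside the cross-section (3.64 mm from the nearest boundary).

outside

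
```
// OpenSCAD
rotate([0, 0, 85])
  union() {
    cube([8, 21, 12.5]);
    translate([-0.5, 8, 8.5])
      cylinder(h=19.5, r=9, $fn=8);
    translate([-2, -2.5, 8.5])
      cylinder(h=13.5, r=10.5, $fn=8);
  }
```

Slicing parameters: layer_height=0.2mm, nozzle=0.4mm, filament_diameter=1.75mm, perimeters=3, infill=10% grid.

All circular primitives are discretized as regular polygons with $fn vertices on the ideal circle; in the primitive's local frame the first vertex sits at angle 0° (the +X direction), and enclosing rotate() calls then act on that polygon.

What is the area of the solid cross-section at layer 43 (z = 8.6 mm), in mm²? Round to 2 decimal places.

At z = 8.6 mm: the cube is present — its section is the full 8×21 rectangle (area 168.00 mm²); the r=9 cylinder at (-0.5, 8) contributes a regular 8-gon of circumradius 9 (area = (8/2)·9.000²·sin(360°/8) = 229.10 mm²); the r=10.5 cylinder at (-2, -2.5) contributes a regular 8-gon of circumradius 10.5 (area = (8/2)·10.500²·sin(360°/8) = 311.83 mm²); Merging all regions: the regions partially overlap — summed areas 708.94 mm² minus the doubly-counted overlap 193.83 mm² gives 515.10 mm² — area = 515.10 mm²; (whole slice rotated 85° about Z — lengths, areas and connectivity unchanged). Overall, the cross-section is a single solid region. Net area = 515.10 mm².

515.10 mm²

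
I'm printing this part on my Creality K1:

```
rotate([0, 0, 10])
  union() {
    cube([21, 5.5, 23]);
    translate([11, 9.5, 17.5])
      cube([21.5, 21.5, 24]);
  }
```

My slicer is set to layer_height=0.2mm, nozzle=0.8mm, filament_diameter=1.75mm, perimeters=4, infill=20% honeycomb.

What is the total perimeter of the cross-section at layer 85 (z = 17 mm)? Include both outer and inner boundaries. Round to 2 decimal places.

53.00 mm

At z = 17 mm: the cube is present — its section is the full 21×5.5 rectangle (perimeter 53.00 mm); the cube at (11, 9.5) is absent (z outside [17.5, 41.5]); Taking the union: only the 21×5.5 cube is present, so the union is just that shape — boundary = 53.00 mm; (whole slice rotated 10° about Z — lengths, areas and connectivity unchanged). Overall, the cross-section is a single solid region. Total boundary length (outer) = 53.00 mm.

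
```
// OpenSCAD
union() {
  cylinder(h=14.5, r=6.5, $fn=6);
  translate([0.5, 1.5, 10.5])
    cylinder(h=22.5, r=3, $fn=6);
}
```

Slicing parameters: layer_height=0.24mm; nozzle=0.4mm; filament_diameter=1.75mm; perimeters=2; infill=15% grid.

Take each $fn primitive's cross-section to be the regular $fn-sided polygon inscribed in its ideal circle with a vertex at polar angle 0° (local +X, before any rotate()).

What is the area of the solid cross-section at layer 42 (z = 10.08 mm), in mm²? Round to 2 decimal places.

At z = 10.08 mm: the cylinder: section is a regular 6-gon, circumradius r=6.5 (area = (6/2)·6.500²·sin(360°/6) = 109.77 mm²); the cylinder at (0.5, 1.5) does not reach this height (z outside [10.5, 33]); Taking the union: only the r=6.5 cylinder is present, so the union is just that shape — area = 109.77 mm². Overall, the cross-section is a single solid region. Net area = 109.77 mm².

109.77 mm²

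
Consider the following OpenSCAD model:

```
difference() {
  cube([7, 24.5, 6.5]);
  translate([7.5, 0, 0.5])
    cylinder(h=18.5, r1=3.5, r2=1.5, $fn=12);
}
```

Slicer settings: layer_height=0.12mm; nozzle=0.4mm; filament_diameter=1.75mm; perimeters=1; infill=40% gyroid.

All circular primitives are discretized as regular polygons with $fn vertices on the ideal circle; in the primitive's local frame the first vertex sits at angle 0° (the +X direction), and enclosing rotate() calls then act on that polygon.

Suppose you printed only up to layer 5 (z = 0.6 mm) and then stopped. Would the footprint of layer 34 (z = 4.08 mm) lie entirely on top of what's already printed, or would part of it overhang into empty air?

part overhangs

Compare the two slices. At z = 0.6: the cube (footprint 7×24.5) is included at this height (area 171.50 mm²); the cone at (7.5, 0) contributes a regular 12-gon of circumradius 3.489 (interpolated between r1=3.5 and r2=1.5 at t=0.005) (area = (12/2)·3.489²·sin(360°/12) = 36.52 mm²); Subtracting the remaining from the first: starting from the 7×24.5 cube (171.50 mm²), the cone at (7.5, 0) partially overlaps it — only the 7.42 mm² overlap (of its 36.52 mm²) is removed, clipping the outline — area = 164.08 mm². At z = 4.08: the 7×24.5 cube contributes its full rectangle (area 171.50 mm²); the cone at (7.5, 0) (r1=3.5→r2=1.5) has section circumradius 3.113 here — a regular 12-gon (area = (12/2)·3.113²·sin(360°/12) = 29.07 mm²); Taking the first minus the rest: starting from the 7×24.5 cube (171.50 mm²), the cone at (7.5, 0) partially overlaps it — only the 5.74 mm² overlap (of its 29.07 mm²) is removed, clipping the outline — area = 165.76 mm². Checking containment: at z = 4.08 the cross-section extends beyond the z = 0.6 cross-section by about 1.67 mm².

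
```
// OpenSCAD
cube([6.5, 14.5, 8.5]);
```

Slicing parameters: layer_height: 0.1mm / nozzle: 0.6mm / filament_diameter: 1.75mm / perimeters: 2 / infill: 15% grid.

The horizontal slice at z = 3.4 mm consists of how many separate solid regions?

1

At z = 3.4 mm: the 6.5×14.5 cube contributes its full rectangle. The result has 1 disconnected region.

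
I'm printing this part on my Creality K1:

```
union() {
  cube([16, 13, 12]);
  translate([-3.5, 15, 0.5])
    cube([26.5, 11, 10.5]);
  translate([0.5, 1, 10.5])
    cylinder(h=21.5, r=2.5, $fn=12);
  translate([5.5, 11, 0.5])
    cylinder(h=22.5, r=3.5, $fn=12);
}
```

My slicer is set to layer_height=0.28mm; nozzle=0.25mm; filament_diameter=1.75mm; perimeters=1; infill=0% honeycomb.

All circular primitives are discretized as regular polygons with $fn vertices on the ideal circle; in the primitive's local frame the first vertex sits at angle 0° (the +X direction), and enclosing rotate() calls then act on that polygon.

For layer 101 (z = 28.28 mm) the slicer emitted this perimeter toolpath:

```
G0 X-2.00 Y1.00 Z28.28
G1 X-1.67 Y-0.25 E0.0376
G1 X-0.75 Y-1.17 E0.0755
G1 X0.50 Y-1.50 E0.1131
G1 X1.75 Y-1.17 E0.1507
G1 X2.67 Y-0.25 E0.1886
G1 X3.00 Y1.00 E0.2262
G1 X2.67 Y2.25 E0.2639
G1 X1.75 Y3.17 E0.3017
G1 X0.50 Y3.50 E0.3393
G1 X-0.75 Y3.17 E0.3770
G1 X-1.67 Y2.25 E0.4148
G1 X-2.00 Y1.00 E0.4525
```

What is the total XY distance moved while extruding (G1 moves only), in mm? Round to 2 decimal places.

Sum the Euclidean lengths of each G1 segment: total = 15.55 mm.

15.55 mm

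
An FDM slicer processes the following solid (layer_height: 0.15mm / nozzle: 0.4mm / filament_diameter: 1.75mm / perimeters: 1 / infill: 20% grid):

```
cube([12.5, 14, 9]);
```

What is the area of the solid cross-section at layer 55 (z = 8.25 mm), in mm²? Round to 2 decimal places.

175.00 mm²

At z = 8.25 mm: the cube is present — its section is the full 12.5×14 rectangle (area 175.00 mm²). Overall, the cross-section is a single solid region. Net area = 175.00 mm².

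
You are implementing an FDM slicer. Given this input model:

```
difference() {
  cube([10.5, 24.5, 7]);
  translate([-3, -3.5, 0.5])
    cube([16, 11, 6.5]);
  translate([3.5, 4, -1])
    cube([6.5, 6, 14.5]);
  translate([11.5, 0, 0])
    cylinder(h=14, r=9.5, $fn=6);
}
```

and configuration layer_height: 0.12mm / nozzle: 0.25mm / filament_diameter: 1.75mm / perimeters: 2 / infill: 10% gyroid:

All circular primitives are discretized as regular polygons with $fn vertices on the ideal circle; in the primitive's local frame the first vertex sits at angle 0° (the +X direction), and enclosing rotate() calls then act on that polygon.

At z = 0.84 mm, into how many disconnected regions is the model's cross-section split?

1

At z = 0.84 mm: the 10.5×24.5 cube contributes its full rectangle; the cube at (-3, -3.5) (footprint 16×11) is included at this height; the cube at (3.5, 4) (footprint 6.5×6) is included at this height; the r=9.5 cylinder at (11.5, 0) contributes a regular 6-gon of circumradius 9.5; Taking the first minus the rest: starting from the 10.5×24.5 cube, the 16×11 cube at (-3, -3.5) partially overlaps it — only the 78.75 mm² overlap (of its 176.00 mm²) is removed, clipping the outline; the 6.5×6 cube at (3.5, 4) partially overlaps it — only the 16.25 mm² overlap (of its 39.00 mm²) is removed, clipping the outline; the r=9.5 cylinder at (11.5, 0) partially overlaps it — only the 0.36 mm² overlap (of its 234.48 mm²) is removed, clipping the outline — 1 connected region. The result has 1 disconnected region.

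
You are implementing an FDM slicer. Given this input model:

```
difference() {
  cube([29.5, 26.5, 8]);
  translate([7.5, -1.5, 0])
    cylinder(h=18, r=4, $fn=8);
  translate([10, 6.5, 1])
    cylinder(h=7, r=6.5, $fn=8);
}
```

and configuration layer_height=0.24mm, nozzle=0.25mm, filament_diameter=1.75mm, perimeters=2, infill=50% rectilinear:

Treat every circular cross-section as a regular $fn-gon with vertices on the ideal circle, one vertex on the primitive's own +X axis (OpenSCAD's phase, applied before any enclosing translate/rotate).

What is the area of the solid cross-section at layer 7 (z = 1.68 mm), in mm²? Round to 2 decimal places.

656.33 mm²

At z = 1.68 mm: the cube is present — its section is the full 29.5×26.5 rectangle (area 781.75 mm²); the cylinder at (7.5, -1.5): section is a regular 8-gon, circumradius r=4 (area = (8/2)·4.000²·sin(360°/8) = 45.25 mm²); the r=6.5 cylinder at (10, 6.5) contributes a regular 8-gon of circumradius 6.5 (area = (8/2)·6.500²·sin(360°/8) = 119.50 mm²); Taking the first minus the rest: starting from the 29.5×26.5 cube (781.75 mm²), the r=4 cylinder at (7.5, -1.5) partially overlaps it — only the 11.56 mm² overlap (of its 45.25 mm²) is removed, clipping the outline; the r=6.5 cylinder at (10, 6.5) partially overlaps it — only the 113.86 mm² overlap (of its 119.50 mm²) is removed, clipping the outline — area = 656.33 mm². Overall, the cross-section is a single solid region. Net area = 656.33 mm².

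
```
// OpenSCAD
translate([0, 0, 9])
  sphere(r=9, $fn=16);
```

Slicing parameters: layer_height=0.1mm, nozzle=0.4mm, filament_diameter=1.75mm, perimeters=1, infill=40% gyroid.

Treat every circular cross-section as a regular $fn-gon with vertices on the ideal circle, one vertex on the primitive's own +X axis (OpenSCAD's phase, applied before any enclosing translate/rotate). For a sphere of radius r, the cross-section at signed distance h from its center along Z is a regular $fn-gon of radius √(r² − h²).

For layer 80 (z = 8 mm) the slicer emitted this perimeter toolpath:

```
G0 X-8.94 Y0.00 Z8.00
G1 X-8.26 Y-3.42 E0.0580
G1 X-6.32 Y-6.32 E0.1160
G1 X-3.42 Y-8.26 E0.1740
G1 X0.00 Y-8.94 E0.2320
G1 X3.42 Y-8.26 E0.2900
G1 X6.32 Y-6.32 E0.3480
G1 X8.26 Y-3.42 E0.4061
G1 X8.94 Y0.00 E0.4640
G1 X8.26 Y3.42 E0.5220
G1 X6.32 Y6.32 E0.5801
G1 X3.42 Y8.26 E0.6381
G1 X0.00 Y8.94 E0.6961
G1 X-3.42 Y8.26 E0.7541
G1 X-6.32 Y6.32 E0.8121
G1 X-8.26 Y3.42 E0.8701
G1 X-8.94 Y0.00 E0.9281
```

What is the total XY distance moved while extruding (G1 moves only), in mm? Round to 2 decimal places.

Sum the Euclidean lengths of each G1 segment: total = 55.81 mm.

55.81 mm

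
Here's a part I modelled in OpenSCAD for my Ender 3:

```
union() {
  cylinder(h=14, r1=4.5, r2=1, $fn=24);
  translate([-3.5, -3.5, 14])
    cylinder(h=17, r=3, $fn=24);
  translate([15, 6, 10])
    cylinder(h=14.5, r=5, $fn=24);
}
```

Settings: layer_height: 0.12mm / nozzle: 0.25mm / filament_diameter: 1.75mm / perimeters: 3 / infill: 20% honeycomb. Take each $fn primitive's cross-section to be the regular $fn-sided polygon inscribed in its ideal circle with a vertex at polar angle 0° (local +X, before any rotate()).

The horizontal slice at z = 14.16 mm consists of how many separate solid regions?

2

At z = 14.16 mm: the cone does not reach this height (z outside [0, 14]); the r=3 cylinder at (-3.5, -3.5) gives a regular 24-gon of circumradius 3 (constant along its height); the r=5 cylinder at (15, 6) contributes a regular 24-gon of circumradius 5; Merging all regions: the 2 present regions are separate (no shared area or edge), so areas and boundary lengths simply add and each stays a separate island — 2 connected regions. The result has 2 disconnected regions.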